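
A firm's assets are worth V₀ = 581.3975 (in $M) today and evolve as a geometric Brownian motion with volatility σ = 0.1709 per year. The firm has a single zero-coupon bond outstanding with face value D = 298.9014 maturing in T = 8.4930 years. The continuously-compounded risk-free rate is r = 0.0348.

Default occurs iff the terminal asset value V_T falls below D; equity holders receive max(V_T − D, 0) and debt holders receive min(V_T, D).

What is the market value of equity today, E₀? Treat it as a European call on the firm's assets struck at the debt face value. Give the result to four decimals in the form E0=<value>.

d₁ = [ln(V₀/D) + (r + σ²/2)T] / (σ√T)
   = [ln(581.3975/298.9014) + (0.0348 + 0.5·0.1709²)·8.4930] / (0.1709·√8.4930)
   = [0.665321 + 0.419583] / 0.498050 = 2.178305
d₂ = d₁ − σ√T = 2.178305 − 0.498050 = 1.680255
N(d₁) = 0.985308,  N(d₂) = 0.953546,  e^(−rT) = 0.744117
E₀ = V₀·N(d₁) − D·e^(−rT)·N(d₂)
   = 581.3975·0.985308 − 298.9014·0.744117·0.953546 = 360.770209

E0=360.7702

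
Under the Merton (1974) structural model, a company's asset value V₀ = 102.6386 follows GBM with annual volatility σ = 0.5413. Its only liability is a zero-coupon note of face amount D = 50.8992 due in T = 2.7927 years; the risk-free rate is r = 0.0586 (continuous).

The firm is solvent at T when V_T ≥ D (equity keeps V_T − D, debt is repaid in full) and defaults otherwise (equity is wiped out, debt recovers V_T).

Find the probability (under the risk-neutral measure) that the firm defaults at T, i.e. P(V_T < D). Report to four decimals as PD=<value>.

PD=0.3071

d₁ = [ln(V₀/D) + (r + σ²/2)T] / (σ√T)
   = [ln(102.6386/50.8992) + (0.0586 + 0.5·0.5413²)·2.7927] / (0.5413·√2.7927)
   = [0.701367 + 0.572791] / 0.904587 = 1.408552
d₂ = d₁ − σ√T = 1.408552 − 0.904587 = 0.503966
risk-neutral PD = N(−d₂) = N(-0.503966) = 0.307143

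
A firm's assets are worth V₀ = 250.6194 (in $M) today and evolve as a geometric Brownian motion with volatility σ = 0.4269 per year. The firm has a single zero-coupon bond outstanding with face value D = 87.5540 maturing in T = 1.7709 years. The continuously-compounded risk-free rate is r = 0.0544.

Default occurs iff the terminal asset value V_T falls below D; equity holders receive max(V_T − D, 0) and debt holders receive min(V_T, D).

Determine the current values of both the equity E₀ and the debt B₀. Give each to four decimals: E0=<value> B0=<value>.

E0=171.7303 B0=78.8891

d₁ = [ln(V₀/D) + (r + σ²/2)T] / (σ√T)
   = [ln(250.6194/87.5540) + (0.0544 + 0.5·0.4269²)·1.7709] / (0.4269·√1.7709)
   = [1.051680 + 0.257705] / 0.568098 = 2.304857
d₂ = d₁ − σ√T = 2.304857 − 0.568098 = 1.736759
N(d₁) = 0.989413,  N(d₂) = 0.958785,  e^(−rT) = 0.908158
E₀ = V₀·N(d₁) − D·e^(−rT)·N(d₂)
   = 250.6194·0.989413 − 87.5540·0.908158·0.958785 = 171.730269
B₀ = V₀ − E₀ = 250.6194 − 171.730269 = 78.889131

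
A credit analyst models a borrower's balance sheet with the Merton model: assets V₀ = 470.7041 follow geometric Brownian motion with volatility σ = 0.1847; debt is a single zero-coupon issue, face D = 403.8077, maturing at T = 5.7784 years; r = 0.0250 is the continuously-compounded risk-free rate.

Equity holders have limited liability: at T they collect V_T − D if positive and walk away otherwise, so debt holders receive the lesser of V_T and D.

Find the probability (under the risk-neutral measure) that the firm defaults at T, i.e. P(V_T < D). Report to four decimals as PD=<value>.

PD=0.3268

d₁ = [ln(V₀/D) + (r + σ²/2)T] / (σ√T)
   = [ln(470.7041/403.8077) + (0.0250 + 0.5·0.1847²)·5.7784] / (0.1847·√5.7784)
   = [0.153291 + 0.243022] / 0.443987 = 0.892623
d₂ = d₁ − σ√T = 0.892623 − 0.443987 = 0.448635
risk-neutral PD = N(−d₂) = N(-0.448635) = 0.326847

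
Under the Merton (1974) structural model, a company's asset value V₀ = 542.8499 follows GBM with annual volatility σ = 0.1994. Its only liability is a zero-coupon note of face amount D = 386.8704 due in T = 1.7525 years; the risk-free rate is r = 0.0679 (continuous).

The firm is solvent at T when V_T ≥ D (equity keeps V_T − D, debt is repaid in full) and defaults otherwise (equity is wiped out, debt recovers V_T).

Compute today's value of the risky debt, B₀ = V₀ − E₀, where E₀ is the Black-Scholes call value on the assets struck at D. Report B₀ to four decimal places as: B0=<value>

d₁ = [ln(V₀/D) + (r + σ²/2)T] / (σ√T)
   = [ln(542.8499/386.8704) + (0.0679 + 0.5·0.1994²)·1.7525] / (0.1994·√1.7525)
   = [0.338743 + 0.153835] / 0.263970 = 1.866039
d₂ = d₁ − σ√T = 1.866039 − 0.263970 = 1.602069
N(d₁) = 0.968982,  N(d₂) = 0.945430,  e^(−rT) = 0.887812
E₀ = V₀·N(d₁) − D·e^(−rT)·N(d₂)
   = 542.8499·0.968982 − 386.8704·0.887812·0.945430 = 201.286564
B₀ = V₀ − E₀ = 542.8499 − 201.286564 = 341.563336

B0=341.5633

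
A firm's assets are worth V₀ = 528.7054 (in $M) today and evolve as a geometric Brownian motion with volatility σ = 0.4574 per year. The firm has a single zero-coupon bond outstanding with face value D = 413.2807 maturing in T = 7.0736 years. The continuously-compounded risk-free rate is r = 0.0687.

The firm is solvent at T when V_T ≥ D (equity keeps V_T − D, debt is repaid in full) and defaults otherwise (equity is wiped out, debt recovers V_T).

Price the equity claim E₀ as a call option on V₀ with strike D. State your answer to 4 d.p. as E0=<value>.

E0=342.4421

d₁ = [ln(V₀/D) + (r + σ²/2)T] / (σ√T)
   = [ln(528.7054/413.2807) + (0.0687 + 0.5·0.4574²)·7.0736] / (0.4574·√7.0736)
   = [0.246304 + 1.225907] / 1.216512 = 1.210191
d₂ = d₁ − σ√T = 1.210191 − 1.216512 = -0.006321
N(d₁) = 0.886897,  N(d₂) = 0.497478,  e^(−rT) = 0.615109
E₀ = V₀·N(d₁) − D·e^(−rT)·N(d₂)
   = 528.7054·0.886897 − 413.2807·0.615109·0.497478 = 342.442115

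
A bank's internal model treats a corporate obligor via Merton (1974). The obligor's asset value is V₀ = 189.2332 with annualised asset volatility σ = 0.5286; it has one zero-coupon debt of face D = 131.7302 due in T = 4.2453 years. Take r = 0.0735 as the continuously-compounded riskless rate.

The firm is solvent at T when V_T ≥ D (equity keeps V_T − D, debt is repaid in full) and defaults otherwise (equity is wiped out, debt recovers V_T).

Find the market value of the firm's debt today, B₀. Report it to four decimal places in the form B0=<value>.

d₁ = [ln(V₀/D) + (r + σ²/2)T] / (σ√T)
   = [ln(189.2332/131.7302) + (0.0735 + 0.5·0.5286²)·4.2453] / (0.5286·√4.2453)
   = [0.362224 + 0.905136] / 1.089134 = 1.163640
d₂ = d₁ − σ√T = 1.163640 − 1.089134 = 0.074506
N(d₁) = 0.877715,  N(d₂) = 0.529696,  e^(−rT) = 0.731960
E₀ = V₀·N(d₁) − D·e^(−rT)·N(d₂)
   = 189.2332·0.877715 − 131.7302·0.731960·0.529696 = 115.018880
B₀ = V₀ − E₀ = 189.2332 − 115.018880 = 74.214320

B0=74.2143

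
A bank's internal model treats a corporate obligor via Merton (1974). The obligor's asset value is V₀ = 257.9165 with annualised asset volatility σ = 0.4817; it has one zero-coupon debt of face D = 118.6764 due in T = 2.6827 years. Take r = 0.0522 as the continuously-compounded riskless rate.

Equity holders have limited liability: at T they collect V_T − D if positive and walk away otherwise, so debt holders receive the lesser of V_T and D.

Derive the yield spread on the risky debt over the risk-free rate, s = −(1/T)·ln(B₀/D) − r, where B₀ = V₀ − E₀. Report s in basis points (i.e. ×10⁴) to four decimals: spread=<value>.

d₁ = [ln(V₀/D) + (r + σ²/2)T] / (σ√T)
   = [ln(257.9165/118.6764) + (0.0522 + 0.5·0.4817²)·2.6827] / (0.4817·√2.6827)
   = [0.776235 + 0.451277] / 0.788974 = 1.555834
d₂ = d₁ − σ√T = 1.555834 − 0.788974 = 0.766860
N(d₁) = 0.940126,  N(d₂) = 0.778418,  e^(−rT) = 0.869326
E₀ = V₀·N(d₁) − D·e^(−rT)·N(d₂)
   = 257.9165·0.940126 − 118.6764·0.869326·0.778418 = 162.165889
B₀ = V₀ − E₀ = 257.9165 − 162.165889 = 95.750611
spread = −(1/T)·ln(B₀/D) − r = −(1/2.6827)·ln(95.750611/118.6764) − 0.0522 = 0.02781396
in basis points: 0.02781396 × 10⁴ = 278.1396 bp

spread=278.1396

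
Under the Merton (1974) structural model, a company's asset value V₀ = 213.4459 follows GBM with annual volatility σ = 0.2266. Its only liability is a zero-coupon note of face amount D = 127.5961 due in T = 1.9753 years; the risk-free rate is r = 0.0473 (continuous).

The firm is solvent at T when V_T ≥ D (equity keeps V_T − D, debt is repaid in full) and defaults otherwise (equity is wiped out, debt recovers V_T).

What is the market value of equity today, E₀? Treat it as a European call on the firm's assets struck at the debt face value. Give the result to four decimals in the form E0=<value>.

d₁ = [ln(V₀/D) + (r + σ²/2)T] / (σ√T)
   = [ln(213.4459/127.5961) + (0.0473 + 0.5·0.2266²)·1.9753] / (0.2266·√1.9753)
   = [0.514514 + 0.144145] / 0.318476 = 2.068159
d₂ = d₁ − σ√T = 2.068159 − 0.318476 = 1.749684
N(d₁) = 0.980687,  N(d₂) = 0.959914,  e^(−rT) = 0.910800
E₀ = V₀·N(d₁) − D·e^(−rT)·N(d₂)
   = 213.4459·0.980687 − 127.5961·0.910800·0.959914 = 97.767795

E0=97.7678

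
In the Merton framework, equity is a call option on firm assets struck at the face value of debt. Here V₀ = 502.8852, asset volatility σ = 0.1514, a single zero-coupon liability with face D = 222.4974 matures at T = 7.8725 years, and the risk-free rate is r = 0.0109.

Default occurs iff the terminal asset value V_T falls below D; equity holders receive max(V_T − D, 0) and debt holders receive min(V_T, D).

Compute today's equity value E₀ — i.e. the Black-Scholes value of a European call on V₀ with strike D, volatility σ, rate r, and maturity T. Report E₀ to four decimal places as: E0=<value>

E0=299.4987

d₁ = [ln(V₀/D) + (r + σ²/2)T] / (σ√T)
   = [ln(502.8852/222.4974) + (0.0109 + 0.5·0.1514²)·7.8725] / (0.1514·√7.8725)
   = [0.815446 + 0.176037] / 0.424798 = 2.334013
d₂ = d₁ − σ√T = 2.334013 − 0.424798 = 1.909215
N(d₁) = 0.990202,  N(d₂) = 0.971883,  e^(−rT) = 0.917768
E₀ = V₀·N(d₁) − D·e^(−rT)·N(d₂)
   = 502.8852·0.990202 − 222.4974·0.917768·0.971883 = 299.498653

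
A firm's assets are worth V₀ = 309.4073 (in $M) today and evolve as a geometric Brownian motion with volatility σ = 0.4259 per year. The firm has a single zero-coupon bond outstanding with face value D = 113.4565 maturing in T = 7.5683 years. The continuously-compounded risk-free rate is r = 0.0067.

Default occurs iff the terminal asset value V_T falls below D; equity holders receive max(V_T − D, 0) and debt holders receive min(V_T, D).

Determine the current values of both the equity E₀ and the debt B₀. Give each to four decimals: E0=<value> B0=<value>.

E0=220.9420 B0=88.4653

d₁ = [ln(V₀/D) + (r + σ²/2)T] / (σ√T)
   = [ln(309.4073/113.4565) + (0.0067 + 0.5·0.4259²)·7.5683] / (0.4259·√7.5683)
   = [1.003239 + 0.737118] / 1.171674 = 1.485359
d₂ = d₁ − σ√T = 1.485359 − 1.171674 = 0.313685
N(d₁) = 0.931276,  N(d₂) = 0.623120,  e^(−rT) = 0.950557
E₀ = V₀·N(d₁) − D·e^(−rT)·N(d₂)
   = 309.4073·0.931276 − 113.4565·0.950557·0.623120 = 220.941983
B₀ = V₀ − E₀ = 309.4073 − 220.941983 = 88.465317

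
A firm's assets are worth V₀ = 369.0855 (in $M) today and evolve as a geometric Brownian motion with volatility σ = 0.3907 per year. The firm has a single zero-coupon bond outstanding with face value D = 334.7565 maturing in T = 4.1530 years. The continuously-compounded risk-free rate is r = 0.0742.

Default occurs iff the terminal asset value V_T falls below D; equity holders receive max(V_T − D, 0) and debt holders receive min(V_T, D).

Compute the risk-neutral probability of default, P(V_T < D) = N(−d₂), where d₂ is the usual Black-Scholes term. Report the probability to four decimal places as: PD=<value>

PD=0.4556

d₁ = [ln(V₀/D) + (r + σ²/2)T] / (σ√T)
   = [ln(369.0855/334.7565) + (0.0742 + 0.5·0.3907²)·4.1530] / (0.3907·√4.1530)
   = [0.097625 + 0.625123] / 0.796204 = 0.907742
d₂ = d₁ − σ√T = 0.907742 − 0.796204 = 0.111538
risk-neutral PD = N(−d₂) = N(-0.111538) = 0.455595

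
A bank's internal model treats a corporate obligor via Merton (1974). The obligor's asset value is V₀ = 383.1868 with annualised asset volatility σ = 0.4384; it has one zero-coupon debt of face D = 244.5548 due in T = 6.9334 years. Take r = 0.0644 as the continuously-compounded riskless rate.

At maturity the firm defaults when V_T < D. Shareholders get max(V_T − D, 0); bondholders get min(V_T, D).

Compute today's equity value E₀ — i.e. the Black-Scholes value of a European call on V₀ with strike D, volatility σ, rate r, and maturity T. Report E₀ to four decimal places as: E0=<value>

E0=258.8967

d₁ = [ln(V₀/D) + (r + σ²/2)T] / (σ√T)
   = [ln(383.1868/244.5548) + (0.0644 + 0.5·0.4384²)·6.9334] / (0.4384·√6.9334)
   = [0.449083 + 1.112792] / 1.154366 = 1.353015
d₂ = d₁ − σ√T = 1.353015 − 1.154366 = 0.198649
N(d₁) = 0.911975,  N(d₂) = 0.578731,  e^(−rT) = 0.639857
E₀ = V₀·N(d₁) − D·e^(−rT)·N(d₂)
   = 383.1868·0.911975 − 244.5548·0.639857·0.578731 = 258.896743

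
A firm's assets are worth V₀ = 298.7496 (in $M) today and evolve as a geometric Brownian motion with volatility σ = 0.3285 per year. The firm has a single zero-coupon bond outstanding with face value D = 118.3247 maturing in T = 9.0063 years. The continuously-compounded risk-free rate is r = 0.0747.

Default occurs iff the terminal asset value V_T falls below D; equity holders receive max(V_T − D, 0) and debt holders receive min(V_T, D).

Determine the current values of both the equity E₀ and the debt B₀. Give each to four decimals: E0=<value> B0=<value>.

E0=241.0406 B0=57.7090

d₁ = [ln(V₀/D) + (r + σ²/2)T] / (σ√T)
   = [ln(298.7496/118.3247) + (0.0747 + 0.5·0.3285²)·9.0063] / (0.3285·√9.0063)
   = [0.926173 + 1.158716] / 0.985845 = 2.114825
d₂ = d₁ − σ√T = 2.114825 − 0.985845 = 1.128980
N(d₁) = 0.982778,  N(d₂) = 0.870547,  e^(−rT) = 0.510293
E₀ = V₀·N(d₁) − D·e^(−rT)·N(d₂)
   = 298.7496·0.982778 − 118.3247·0.510293·0.870547 = 241.040573
B₀ = V₀ − E₀ = 298.7496 − 241.040573 = 57.709027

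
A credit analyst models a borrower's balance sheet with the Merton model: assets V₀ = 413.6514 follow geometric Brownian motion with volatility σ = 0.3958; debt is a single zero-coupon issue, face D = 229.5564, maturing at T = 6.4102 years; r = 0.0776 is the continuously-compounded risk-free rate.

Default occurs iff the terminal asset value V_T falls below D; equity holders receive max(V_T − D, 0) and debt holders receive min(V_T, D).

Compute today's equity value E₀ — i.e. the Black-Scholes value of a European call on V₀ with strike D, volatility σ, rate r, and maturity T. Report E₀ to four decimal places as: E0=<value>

E0=289.7788

d₁ = [ln(V₀/D) + (r + σ²/2)T] / (σ√T)
   = [ln(413.6514/229.5564) + (0.0776 + 0.5·0.3958²)·6.4102] / (0.3958·√6.4102)
   = [0.588875 + 0.999535] / 1.002101 = 1.585079
d₂ = d₁ − σ√T = 1.585079 − 1.002101 = 0.582978
N(d₁) = 0.943526,  N(d₂) = 0.720046,  e^(−rT) = 0.608091
E₀ = V₀·N(d₁) − D·e^(−rT)·N(d₂)
   = 413.6514·0.943526 − 229.5564·0.608091·0.720046 = 289.778795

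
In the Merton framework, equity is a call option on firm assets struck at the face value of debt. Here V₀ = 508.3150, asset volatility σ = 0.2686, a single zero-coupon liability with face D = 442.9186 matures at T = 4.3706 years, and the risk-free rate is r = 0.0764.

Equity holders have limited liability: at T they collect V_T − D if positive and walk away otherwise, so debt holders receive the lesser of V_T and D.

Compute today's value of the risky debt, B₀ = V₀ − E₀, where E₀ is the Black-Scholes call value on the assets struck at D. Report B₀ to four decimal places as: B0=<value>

B0=292.5199

d₁ = [ln(V₀/D) + (r + σ²/2)T] / (σ√T)
   = [ln(508.3150/442.9186) + (0.0764 + 0.5·0.2686²)·4.3706] / (0.2686·√4.3706)
   = [0.137715 + 0.491574] / 0.561535 = 1.120661
d₂ = d₁ − σ√T = 1.120661 − 0.561535 = 0.559126
N(d₁) = 0.868784,  N(d₂) = 0.711962,  e^(−rT) = 0.716115
E₀ = V₀·N(d₁) − D·e^(−rT)·N(d₂)
   = 508.3150·0.868784 − 442.9186·0.716115·0.711962 = 215.795084
B₀ = V₀ − E₀ = 508.3150 − 215.795084 = 292.519916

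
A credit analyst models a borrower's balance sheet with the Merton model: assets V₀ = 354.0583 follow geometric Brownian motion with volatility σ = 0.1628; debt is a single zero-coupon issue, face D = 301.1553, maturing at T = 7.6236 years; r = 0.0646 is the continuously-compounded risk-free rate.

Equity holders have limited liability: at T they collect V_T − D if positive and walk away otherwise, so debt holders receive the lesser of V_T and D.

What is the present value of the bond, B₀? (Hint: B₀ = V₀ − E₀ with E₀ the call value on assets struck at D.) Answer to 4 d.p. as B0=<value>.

B0=180.3868

d₁ = [ln(V₀/D) + (r + σ²/2)T] / (σ√T)
   = [ln(354.0583/301.1553) + (0.0646 + 0.5·0.1628²)·7.6236] / (0.1628·√7.6236)
   = [0.161836 + 0.593512] / 0.449505 = 1.680399
d₂ = d₁ − σ√T = 1.680399 − 0.449505 = 1.230894
N(d₁) = 0.953560,  N(d₂) = 0.890819,  e^(−rT) = 0.611106
E₀ = V₀·N(d₁) − D·e^(−rT)·N(d₂)
   = 354.0583·0.953560 − 301.1553·0.611106·0.890819 = 173.671502
B₀ = V₀ − E₀ = 354.0583 − 173.671502 = 180.386798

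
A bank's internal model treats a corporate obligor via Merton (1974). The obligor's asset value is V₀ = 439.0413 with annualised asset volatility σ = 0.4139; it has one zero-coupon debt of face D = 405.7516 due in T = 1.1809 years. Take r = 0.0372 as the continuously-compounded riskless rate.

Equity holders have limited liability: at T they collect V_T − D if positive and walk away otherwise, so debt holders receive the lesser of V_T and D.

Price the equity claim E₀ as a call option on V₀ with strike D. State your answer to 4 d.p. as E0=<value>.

E0=101.6480

d₁ = [ln(V₀/D) + (r + σ²/2)T] / (σ√T)
   = [ln(439.0413/405.7516) + (0.0372 + 0.5·0.4139²)·1.1809] / (0.4139·√1.1809)
   = [0.078852 + 0.145081] / 0.449782 = 0.497872
d₂ = d₁ − σ√T = 0.497872 − 0.449782 = 0.048090
N(d₁) = 0.690713,  N(d₂) = 0.519178,  e^(−rT) = 0.957021
E₀ = V₀·N(d₁) − D·e^(−rT)·N(d₂)
   = 439.0413·0.690713 − 405.7516·0.957021·0.519178 = 101.648005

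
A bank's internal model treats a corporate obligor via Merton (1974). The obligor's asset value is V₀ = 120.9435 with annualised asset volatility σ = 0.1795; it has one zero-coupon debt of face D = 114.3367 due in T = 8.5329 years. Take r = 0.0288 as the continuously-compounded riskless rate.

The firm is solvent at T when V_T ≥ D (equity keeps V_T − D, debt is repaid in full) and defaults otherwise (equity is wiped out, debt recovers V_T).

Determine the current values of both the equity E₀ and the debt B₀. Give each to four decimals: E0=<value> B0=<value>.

E0=40.9104 B0=80.0331

d₁ = [ln(V₀/D) + (r + σ²/2)T] / (σ√T)
   = [ln(120.9435/114.3367) + (0.0288 + 0.5·0.1795²)·8.5329] / (0.1795·√8.5329)
   = [0.056176 + 0.383214] / 0.524340 = 0.837986
d₂ = d₁ − σ√T = 0.837986 − 0.524340 = 0.313646
N(d₁) = 0.798981,  N(d₂) = 0.623105,  e^(−rT) = 0.782120
E₀ = V₀·N(d₁) − D·e^(−rT)·N(d₂)
   = 120.9435·0.798981 − 114.3367·0.782120·0.623105 = 40.910359
B₀ = V₀ − E₀ = 120.9435 − 40.910359 = 80.033141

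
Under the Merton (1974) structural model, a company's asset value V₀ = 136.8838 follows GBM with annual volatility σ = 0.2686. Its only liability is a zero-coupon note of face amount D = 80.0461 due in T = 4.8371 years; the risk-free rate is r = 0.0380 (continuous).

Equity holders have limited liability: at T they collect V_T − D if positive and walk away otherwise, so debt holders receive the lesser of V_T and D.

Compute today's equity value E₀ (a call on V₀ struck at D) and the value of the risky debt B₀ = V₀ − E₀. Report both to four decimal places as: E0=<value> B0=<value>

E0=73.2303 B0=63.6535

d₁ = [ln(V₀/D) + (r + σ²/2)T] / (σ√T)
   = [ln(136.8838/80.0461) + (0.0380 + 0.5·0.2686²)·4.8371] / (0.2686·√4.8371)
   = [0.536530 + 0.358298] / 0.590743 = 1.514750
d₂ = d₁ − σ√T = 1.514750 − 0.590743 = 0.924007
N(d₁) = 0.935082,  N(d₂) = 0.822259,  e^(−rT) = 0.832094
E₀ = V₀·N(d₁) − D·e^(−rT)·N(d₂)
   = 136.8838·0.935082 − 80.0461·0.832094·0.822259 = 73.230330
B₀ = V₀ − E₀ = 136.8838 − 73.230330 = 63.653470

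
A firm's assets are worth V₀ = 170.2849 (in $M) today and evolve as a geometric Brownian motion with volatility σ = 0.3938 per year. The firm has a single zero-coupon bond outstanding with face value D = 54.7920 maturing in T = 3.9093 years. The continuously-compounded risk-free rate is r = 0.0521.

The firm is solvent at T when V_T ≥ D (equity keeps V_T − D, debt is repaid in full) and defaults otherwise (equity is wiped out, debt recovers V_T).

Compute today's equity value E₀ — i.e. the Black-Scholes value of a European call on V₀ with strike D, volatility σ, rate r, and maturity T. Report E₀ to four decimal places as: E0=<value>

d₁ = [ln(V₀/D) + (r + σ²/2)T] / (σ√T)
   = [ln(170.2849/54.7920) + (0.0521 + 0.5·0.3938²)·3.9093] / (0.3938·√3.9093)
   = [1.133929 + 0.506799] / 0.778619 = 2.107226
d₂ = d₁ − σ√T = 2.107226 − 0.778619 = 1.328607
N(d₁) = 0.982451,  N(d₂) = 0.908011,  e^(−rT) = 0.815728
E₀ = V₀·N(d₁) − D·e^(−rT)·N(d₂)
   = 170.2849·0.982451 − 54.7920·0.815728·0.908011 = 126.712689

E0=126.7127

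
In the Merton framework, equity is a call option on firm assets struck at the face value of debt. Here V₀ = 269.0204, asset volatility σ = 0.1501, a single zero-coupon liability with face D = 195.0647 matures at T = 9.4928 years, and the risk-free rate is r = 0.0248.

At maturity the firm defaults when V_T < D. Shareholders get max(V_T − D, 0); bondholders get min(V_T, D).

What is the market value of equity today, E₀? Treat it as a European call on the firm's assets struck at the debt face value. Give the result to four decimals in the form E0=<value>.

E0=120.0180

d₁ = [ln(V₀/D) + (r + σ²/2)T] / (σ√T)
   = [ln(269.0204/195.0647) + (0.0248 + 0.5·0.1501²)·9.4928] / (0.1501·√9.4928)
   = [0.321456 + 0.342358] / 0.462464 = 1.435385
d₂ = d₁ − σ√T = 1.435385 − 0.462464 = 0.972921
N(d₁) = 0.924411,  N(d₂) = 0.834704,  e^(−rT) = 0.790238
E₀ = V₀·N(d₁) − D·e^(−rT)·N(d₂)
   = 269.0204·0.924411 − 195.0647·0.790238·0.834704 = 120.018011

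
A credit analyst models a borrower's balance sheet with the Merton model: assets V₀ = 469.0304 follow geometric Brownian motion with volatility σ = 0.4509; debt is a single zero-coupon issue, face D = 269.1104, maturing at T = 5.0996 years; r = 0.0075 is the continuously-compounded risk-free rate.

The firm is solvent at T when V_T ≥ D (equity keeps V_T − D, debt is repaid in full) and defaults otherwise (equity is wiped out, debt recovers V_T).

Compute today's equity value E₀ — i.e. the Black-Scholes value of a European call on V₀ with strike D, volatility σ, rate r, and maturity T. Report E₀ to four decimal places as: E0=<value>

E0=267.4566

d₁ = [ln(V₀/D) + (r + σ²/2)T] / (σ√T)
   = [ln(469.0304/269.1104) + (0.0075 + 0.5·0.4509²)·5.0996] / (0.4509·√5.0996)
   = [0.555546 + 0.556649] / 1.018236 = 1.092276
d₂ = d₁ − σ√T = 1.092276 − 1.018236 = 0.074041
N(d₁) = 0.862644,  N(d₂) = 0.529511,  e^(−rT) = 0.962475
E₀ = V₀·N(d₁) − D·e^(−rT)·N(d₂)
   = 469.0304·0.862644 − 269.1104·0.962475·0.529511 = 267.456594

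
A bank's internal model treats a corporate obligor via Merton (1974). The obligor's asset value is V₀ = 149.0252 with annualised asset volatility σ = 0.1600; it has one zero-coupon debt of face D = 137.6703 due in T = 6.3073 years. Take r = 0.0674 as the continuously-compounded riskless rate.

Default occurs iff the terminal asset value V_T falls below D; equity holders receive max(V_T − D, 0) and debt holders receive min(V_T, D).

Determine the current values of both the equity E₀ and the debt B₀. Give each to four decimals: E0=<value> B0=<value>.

d₁ = [ln(V₀/D) + (r + σ²/2)T] / (σ√T)
   = [ln(149.0252/137.6703) + (0.0674 + 0.5·0.1600²)·6.3073] / (0.1600·√6.3073)
   = [0.079254 + 0.505845] / 0.401829 = 1.456088
d₂ = d₁ − σ√T = 1.456088 − 0.401829 = 1.054259
N(d₁) = 0.927316,  N(d₂) = 0.854118,  e^(−rT) = 0.653697
E₀ = V₀·N(d₁) − D·e^(−rT)·N(d₂)
   = 149.0252·0.927316 − 137.6703·0.653697·0.854118 = 61.327447
B₀ = V₀ − E₀ = 149.0252 − 61.327447 = 87.697753

E0=61.3274 B0=87.6978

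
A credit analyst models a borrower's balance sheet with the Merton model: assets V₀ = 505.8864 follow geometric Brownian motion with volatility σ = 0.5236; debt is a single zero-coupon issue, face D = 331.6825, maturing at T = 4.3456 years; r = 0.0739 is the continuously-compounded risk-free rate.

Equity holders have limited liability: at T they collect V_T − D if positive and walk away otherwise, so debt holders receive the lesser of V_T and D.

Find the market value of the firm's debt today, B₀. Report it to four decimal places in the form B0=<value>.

d₁ = [ln(V₀/D) + (r + σ²/2)T] / (σ√T)
   = [ln(505.8864/331.6825) + (0.0739 + 0.5·0.5236²)·4.3456] / (0.5236·√4.3456)
   = [0.422134 + 0.916828] / 1.091502 = 1.226715
d₂ = d₁ − σ√T = 1.226715 − 1.091502 = 0.135213
N(d₁) = 0.890035,  N(d₂) = 0.553778,  e^(−rT) = 0.725322
E₀ = V₀·N(d₁) − D·e^(−rT)·N(d₂)
   = 505.8864·0.890035 − 331.6825·0.725322·0.553778 = 317.030599
B₀ = V₀ − E₀ = 505.8864 − 317.030599 = 188.855801

B0=188.8558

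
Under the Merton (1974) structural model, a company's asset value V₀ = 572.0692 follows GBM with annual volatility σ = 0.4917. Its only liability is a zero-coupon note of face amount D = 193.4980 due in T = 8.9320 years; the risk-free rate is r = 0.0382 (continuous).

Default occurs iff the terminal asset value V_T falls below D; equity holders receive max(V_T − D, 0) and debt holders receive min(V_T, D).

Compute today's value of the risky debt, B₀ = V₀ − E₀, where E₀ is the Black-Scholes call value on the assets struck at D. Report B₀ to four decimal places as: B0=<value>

B0=106.8115

d₁ = [ln(V₀/D) + (r + σ²/2)T] / (σ√T)
   = [ln(572.0692/193.4980) + (0.0382 + 0.5·0.4917²)·8.9320] / (0.4917·√8.9320)
   = [1.083993 + 1.420942] / 1.469517 = 1.704598
d₂ = d₁ − σ√T = 1.704598 − 1.469517 = 0.235081
N(d₁) = 0.955865,  N(d₂) = 0.592927,  e^(−rT) = 0.710915
E₀ = V₀·N(d₁) − D·e^(−rT)·N(d₂)
   = 572.0692·0.955865 − 193.4980·0.710915·0.592927 = 465.257660
B₀ = V₀ − E₀ = 572.0692 − 465.257660 = 106.811540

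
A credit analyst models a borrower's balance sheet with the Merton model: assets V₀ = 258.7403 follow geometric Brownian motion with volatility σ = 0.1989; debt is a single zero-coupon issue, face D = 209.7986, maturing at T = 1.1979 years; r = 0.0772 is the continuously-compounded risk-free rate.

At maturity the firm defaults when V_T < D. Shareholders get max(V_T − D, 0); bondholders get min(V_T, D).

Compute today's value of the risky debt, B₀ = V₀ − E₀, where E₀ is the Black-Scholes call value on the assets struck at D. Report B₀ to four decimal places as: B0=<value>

d₁ = [ln(V₀/D) + (r + σ²/2)T] / (σ√T)
   = [ln(258.7403/209.7986) + (0.0772 + 0.5·0.1989²)·1.1979] / (0.1989·√1.1979)
   = [0.209677 + 0.116173] / 0.217693 = 1.496830
d₂ = d₁ − σ√T = 1.496830 − 0.217693 = 1.279137
N(d₁) = 0.932781,  N(d₂) = 0.899576,  e^(−rT) = 0.911669
E₀ = V₀·N(d₁) − D·e^(−rT)·N(d₂)
   = 258.7403·0.932781 − 209.7986·0.911669·0.899576 = 69.289023
B₀ = V₀ − E₀ = 258.7403 − 69.289023 = 189.451277

B0=189.4513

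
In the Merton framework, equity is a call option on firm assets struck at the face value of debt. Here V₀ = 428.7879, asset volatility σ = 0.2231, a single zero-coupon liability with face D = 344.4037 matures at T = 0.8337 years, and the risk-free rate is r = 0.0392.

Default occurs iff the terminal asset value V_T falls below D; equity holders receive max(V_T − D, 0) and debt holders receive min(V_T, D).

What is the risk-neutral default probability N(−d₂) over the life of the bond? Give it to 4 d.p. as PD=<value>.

PD=0.1283

d₁ = [ln(V₀/D) + (r + σ²/2)T] / (σ√T)
   = [ln(428.7879/344.4037) + (0.0392 + 0.5·0.2231²)·0.8337] / (0.2231·√0.8337)
   = [0.219148 + 0.053429] / 0.203706 = 1.338088
d₂ = d₁ − σ√T = 1.338088 − 0.203706 = 1.134382
risk-neutral PD = N(−d₂) = N(-1.134382) = 0.128317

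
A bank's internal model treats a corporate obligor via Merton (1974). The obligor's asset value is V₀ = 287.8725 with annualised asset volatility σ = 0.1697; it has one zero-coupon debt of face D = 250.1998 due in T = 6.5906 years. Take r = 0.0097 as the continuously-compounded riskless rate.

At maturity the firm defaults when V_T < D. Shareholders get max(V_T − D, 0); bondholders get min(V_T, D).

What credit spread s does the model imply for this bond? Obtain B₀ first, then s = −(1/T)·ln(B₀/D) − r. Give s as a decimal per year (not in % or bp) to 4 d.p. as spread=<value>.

d₁ = [ln(V₀/D) + (r + σ²/2)T] / (σ√T)
   = [ln(287.8725/250.1998) + (0.0097 + 0.5·0.1697²)·6.5906] / (0.1697·√6.5906)
   = [0.140258 + 0.158827] / 0.435657 = 0.686516
d₂ = d₁ − σ√T = 0.686516 − 0.435657 = 0.250859
N(d₁) = 0.753806,  N(d₂) = 0.599038,  e^(−rT) = 0.938072
E₀ = V₀·N(d₁) − D·e^(−rT)·N(d₂)
   = 287.8725·0.753806 − 250.1998·0.938072·0.599038 = 76.402478
B₀ = V₀ − E₀ = 287.8725 − 76.402478 = 211.470022
spread = −(1/T)·ln(B₀/D) − r = −(1/6.5906)·ln(211.470022/250.1998) − 0.0097 = 0.01581764

spread=0.0158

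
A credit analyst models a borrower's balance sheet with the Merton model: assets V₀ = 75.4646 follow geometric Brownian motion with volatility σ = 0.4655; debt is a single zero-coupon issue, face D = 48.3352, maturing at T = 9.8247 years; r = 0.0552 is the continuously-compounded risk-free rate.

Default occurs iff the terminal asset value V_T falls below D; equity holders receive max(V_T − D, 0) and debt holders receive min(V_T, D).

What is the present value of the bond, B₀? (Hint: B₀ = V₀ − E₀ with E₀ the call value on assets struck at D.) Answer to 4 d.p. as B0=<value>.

d₁ = [ln(V₀/D) + (r + σ²/2)T] / (σ√T)
   = [ln(75.4646/48.3352) + (0.0552 + 0.5·0.4655²)·9.8247] / (0.4655·√9.8247)
   = [0.445504 + 1.606782] / 1.459081 = 1.406561
d₂ = d₁ − σ√T = 1.406561 − 1.459081 = -0.052520
N(d₁) = 0.920221,  N(d₂) = 0.479057,  e^(−rT) = 0.581396
E₀ = V₀·N(d₁) − D·e^(−rT)·N(d₂)
   = 75.4646·0.920221 − 48.3352·0.581396·0.479057 = 55.981713
B₀ = V₀ − E₀ = 75.4646 − 55.981713 = 19.482887

B0=19.4829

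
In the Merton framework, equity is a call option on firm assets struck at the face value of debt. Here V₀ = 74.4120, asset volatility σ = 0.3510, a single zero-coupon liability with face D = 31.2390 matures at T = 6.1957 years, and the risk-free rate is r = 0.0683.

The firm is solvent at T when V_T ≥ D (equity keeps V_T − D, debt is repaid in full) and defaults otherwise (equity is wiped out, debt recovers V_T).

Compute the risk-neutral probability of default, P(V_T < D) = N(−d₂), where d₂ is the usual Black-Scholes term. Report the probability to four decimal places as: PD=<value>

d₁ = [ln(V₀/D) + (r + σ²/2)T] / (σ√T)
   = [ln(74.4120/31.2390) + (0.0683 + 0.5·0.3510²)·6.1957] / (0.3510·√6.1957)
   = [0.867950 + 0.804825] / 0.873680 = 1.914631
d₂ = d₁ − σ√T = 1.914631 − 0.873680 = 1.040951
risk-neutral PD = N(−d₂) = N(-1.040951) = 0.148949

PD=0.1489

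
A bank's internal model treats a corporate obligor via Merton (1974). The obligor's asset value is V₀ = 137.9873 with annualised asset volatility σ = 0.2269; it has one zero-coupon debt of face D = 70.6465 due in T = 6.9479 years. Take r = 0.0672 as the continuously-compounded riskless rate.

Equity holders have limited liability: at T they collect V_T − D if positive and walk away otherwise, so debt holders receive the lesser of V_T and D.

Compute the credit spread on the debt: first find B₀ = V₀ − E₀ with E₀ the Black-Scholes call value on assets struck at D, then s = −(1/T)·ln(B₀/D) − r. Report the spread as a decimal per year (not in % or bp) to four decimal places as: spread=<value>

d₁ = [ln(V₀/D) + (r + σ²/2)T] / (σ√T)
   = [ln(137.9873/70.6465) + (0.0672 + 0.5·0.2269²)·6.9479] / (0.2269·√6.9479)
   = [0.669473 + 0.645750] / 0.598083 = 2.199066
d₂ = d₁ − σ√T = 2.199066 − 0.598083 = 1.600983
N(d₁) = 0.986063,  N(d₂) = 0.945310,  e^(−rT) = 0.626943
E₀ = V₀·N(d₁) − D·e^(−rT)·N(d₂)
   = 137.9873·0.986063 − 70.6465·0.626943·0.945310 = 94.195170
B₀ = V₀ − E₀ = 137.9873 − 94.195170 = 43.792130
spread = −(1/T)·ln(B₀/D) − r = −(1/6.9479)·ln(43.792130/70.6465) − 0.0672 = 0.00163151

spread=0.0016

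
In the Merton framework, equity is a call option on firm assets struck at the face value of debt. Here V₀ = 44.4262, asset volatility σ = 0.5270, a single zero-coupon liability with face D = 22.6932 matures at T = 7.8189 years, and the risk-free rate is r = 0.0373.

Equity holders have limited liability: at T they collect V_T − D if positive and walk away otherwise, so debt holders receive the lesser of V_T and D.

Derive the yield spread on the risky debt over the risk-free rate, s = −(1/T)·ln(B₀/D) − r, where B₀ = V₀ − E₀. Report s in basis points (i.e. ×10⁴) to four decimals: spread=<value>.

spread=488.9902

d₁ = [ln(V₀/D) + (r + σ²/2)T] / (σ√T)
   = [ln(44.4262/22.6932) + (0.0373 + 0.5·0.5270²)·7.8189] / (0.5270·√7.8189)
   = [0.671764 + 1.377413] / 1.473613 = 1.390580
d₂ = d₁ − σ√T = 1.390580 − 1.473613 = -0.083033
N(d₁) = 0.917824,  N(d₂) = 0.466913,  e^(−rT) = 0.747034
E₀ = V₀·N(d₁) − D·e^(−rT)·N(d₂)
   = 44.4262·0.917824 − 22.6932·0.747034·0.466913 = 32.860038
B₀ = V₀ − E₀ = 44.4262 − 32.860038 = 11.566162
spread = −(1/T)·ln(B₀/D) − r = −(1/7.8189)·ln(11.566162/22.6932) − 0.0373 = 0.04889902
in basis points: 0.04889902 × 10⁴ = 488.9902 bp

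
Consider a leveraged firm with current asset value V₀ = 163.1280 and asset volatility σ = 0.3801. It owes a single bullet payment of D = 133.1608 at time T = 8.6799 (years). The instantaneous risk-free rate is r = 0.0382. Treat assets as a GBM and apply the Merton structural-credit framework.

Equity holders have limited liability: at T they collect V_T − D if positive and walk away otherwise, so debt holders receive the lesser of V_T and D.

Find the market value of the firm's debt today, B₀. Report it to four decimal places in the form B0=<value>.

B0=69.0835

d₁ = [ln(V₀/D) + (r + σ²/2)T] / (σ√T)
   = [ln(163.1280/133.1608) + (0.0382 + 0.5·0.3801²)·8.6799] / (0.3801·√8.6799)
   = [0.202978 + 0.958591] / 1.119838 = 1.037265
d₂ = d₁ − σ√T = 1.037265 − 1.119838 = -0.082573
N(d₁) = 0.850194,  N(d₂) = 0.467095,  e^(−rT) = 0.717794
E₀ = V₀·N(d₁) − D·e^(−rT)·N(d₂)
   = 163.1280·0.850194 − 133.1608·0.717794·0.467095 = 94.044462
B₀ = V₀ − E₀ = 163.1280 − 94.044462 = 69.083538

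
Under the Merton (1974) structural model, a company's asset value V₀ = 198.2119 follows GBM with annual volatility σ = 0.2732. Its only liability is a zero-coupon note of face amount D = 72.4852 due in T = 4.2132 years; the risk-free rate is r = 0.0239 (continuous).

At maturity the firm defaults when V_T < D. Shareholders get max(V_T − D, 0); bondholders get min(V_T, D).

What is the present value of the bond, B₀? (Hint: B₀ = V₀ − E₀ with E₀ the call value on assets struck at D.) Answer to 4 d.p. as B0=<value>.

d₁ = [ln(V₀/D) + (r + σ²/2)T] / (σ√T)
   = [ln(198.2119/72.4852) + (0.0239 + 0.5·0.2732²)·4.2132] / (0.2732·√4.2132)
   = [1.005954 + 0.257928] / 0.560773 = 2.253824
d₂ = d₁ − σ√T = 2.253824 − 0.560773 = 1.693052
N(d₁) = 0.987896,  N(d₂) = 0.954777,  e^(−rT) = 0.904208
E₀ = V₀·N(d₁) − D·e^(−rT)·N(d₂)
   = 198.2119·0.987896 − 72.4852·0.904208·0.954777 = 133.235078
B₀ = V₀ − E₀ = 198.2119 − 133.235078 = 64.976822

B0=64.9768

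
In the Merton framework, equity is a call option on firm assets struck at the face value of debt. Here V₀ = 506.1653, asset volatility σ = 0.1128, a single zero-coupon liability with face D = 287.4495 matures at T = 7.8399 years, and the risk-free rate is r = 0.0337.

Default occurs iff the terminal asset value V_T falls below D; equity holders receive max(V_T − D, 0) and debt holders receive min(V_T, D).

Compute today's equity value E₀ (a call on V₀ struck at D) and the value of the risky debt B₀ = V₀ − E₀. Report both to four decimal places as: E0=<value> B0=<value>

d₁ = [ln(V₀/D) + (r + σ²/2)T] / (σ√T)
   = [ln(506.1653/287.4495) + (0.0337 + 0.5·0.1128²)·7.8399] / (0.1128·√7.8399)
   = [0.565816 + 0.314081] / 0.315838 = 2.785914
d₂ = d₁ − σ√T = 2.785914 − 0.315838 = 2.470076
N(d₁) = 0.997331,  N(d₂) = 0.993246,  e^(−rT) = 0.767816
E₀ = V₀·N(d₁) − D·e^(−rT)·N(d₂)
   = 506.1653·0.997331 − 287.4495·0.767816·0.993246 = 285.596691
B₀ = V₀ − E₀ = 506.1653 − 285.596691 = 220.568609

E0=285.5967 B0=220.5686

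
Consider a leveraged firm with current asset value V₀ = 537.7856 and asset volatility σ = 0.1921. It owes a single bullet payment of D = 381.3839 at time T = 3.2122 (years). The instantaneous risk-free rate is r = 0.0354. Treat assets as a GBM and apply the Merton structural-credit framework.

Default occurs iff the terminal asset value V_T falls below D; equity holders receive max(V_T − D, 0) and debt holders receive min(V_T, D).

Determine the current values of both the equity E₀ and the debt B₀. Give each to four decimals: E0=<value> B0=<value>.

E0=203.6414 B0=334.1442

d₁ = [ln(V₀/D) + (r + σ²/2)T] / (σ√T)
   = [ln(537.7856/381.3839) + (0.0354 + 0.5·0.1921²)·3.2122] / (0.1921·√3.2122)
   = [0.343653 + 0.172981] / 0.344293 = 1.500564
d₂ = d₁ − σ√T = 1.500564 − 0.344293 = 1.156271
N(d₁) = 0.933266,  N(d₂) = 0.876215,  e^(−rT) = 0.892515
E₀ = V₀·N(d₁) − D·e^(−rT)·N(d₂)
   = 537.7856·0.933266 − 381.3839·0.892515·0.876215 = 203.641404
B₀ = V₀ − E₀ = 537.7856 − 203.641404 = 334.144196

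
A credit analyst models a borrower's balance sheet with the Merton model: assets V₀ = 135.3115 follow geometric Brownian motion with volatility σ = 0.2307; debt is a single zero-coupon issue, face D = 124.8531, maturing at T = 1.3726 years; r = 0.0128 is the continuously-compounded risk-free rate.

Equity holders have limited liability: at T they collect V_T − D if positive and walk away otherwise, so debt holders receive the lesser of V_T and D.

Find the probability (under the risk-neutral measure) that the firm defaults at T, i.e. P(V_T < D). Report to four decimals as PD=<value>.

PD=0.4100

d₁ = [ln(V₀/D) + (r + σ²/2)T] / (σ√T)
   = [ln(135.3115/124.8531) + (0.0128 + 0.5·0.2307²)·1.3726] / (0.2307·√1.3726)
   = [0.080442 + 0.054096] / 0.270284 = 0.497765
d₂ = d₁ − σ√T = 0.497765 − 0.270284 = 0.227481
risk-neutral PD = N(−d₂) = N(-0.227481) = 0.410025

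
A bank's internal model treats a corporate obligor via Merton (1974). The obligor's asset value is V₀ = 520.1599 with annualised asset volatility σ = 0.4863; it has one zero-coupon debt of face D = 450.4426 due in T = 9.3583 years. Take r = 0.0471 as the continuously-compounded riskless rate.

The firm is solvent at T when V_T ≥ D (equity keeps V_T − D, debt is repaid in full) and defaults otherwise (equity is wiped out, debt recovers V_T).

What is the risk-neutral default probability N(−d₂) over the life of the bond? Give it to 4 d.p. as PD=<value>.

d₁ = [ln(V₀/D) + (r + σ²/2)T] / (σ√T)
   = [ln(520.1599/450.4426) + (0.0471 + 0.5·0.4863²)·9.3583] / (0.4863·√9.3583)
   = [0.143906 + 1.547337] / 1.487657 = 1.136850
d₂ = d₁ − σ√T = 1.136850 − 1.487657 = -0.350807
risk-neutral PD = N(−d₂) = N(0.350807) = 0.637133

PD=0.6371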